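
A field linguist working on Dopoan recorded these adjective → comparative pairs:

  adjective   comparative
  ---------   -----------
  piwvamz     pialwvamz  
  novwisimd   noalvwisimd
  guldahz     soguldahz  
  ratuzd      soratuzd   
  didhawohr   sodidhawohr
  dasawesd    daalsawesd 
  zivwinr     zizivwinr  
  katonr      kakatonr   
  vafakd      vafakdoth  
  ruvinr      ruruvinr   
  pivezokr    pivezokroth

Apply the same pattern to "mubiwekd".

dasawesd and ratuzd both end in -d yet inflect differently (daalsawesd, soratuzd), so the final letter is not what conditions the rule; the second-to-last letter is.
"mubiwekd" has second-to-last letter 'k'. The stems whose second-to-last letter is 'k' (pivezokr → pivezokroth, vafakd → vafakdoth) add -oth.
So mubiwekd → mubiwekdoth.

mubiwekdoth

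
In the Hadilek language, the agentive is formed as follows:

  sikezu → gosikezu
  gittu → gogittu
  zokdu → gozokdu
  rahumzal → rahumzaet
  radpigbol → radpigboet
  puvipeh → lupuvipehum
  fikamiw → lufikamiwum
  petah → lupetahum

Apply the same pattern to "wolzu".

gowolzu

rahumzal and petah both have last vowel 'a' yet inflect differently (rahumzaet, lupetahum), so the last vowel is not what conditions the rule; the final letter is.
"wolzu" ends in -u. The stems ending in -u (sikezu → gosikezu, gittu → gogittu, zokdu → gozokdu) add the prefix go-.
So wolzu → gowolzu.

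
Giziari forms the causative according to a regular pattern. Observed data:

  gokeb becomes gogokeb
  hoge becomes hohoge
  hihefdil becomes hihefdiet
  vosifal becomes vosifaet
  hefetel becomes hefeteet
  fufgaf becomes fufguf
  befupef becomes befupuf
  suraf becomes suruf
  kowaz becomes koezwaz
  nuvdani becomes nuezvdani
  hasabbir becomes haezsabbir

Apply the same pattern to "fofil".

"fofil" ends in -l. The stems ending in -l (hihefdil → hihefdiet, vosifal → vosifaet, hefetel → hefeteet) drop the final letter and add -et.
The other patterns: stems ending in -b or -e repeat the first consonant+vowel as a prefix; stems ending in -f change the last vowel to 'u'; stems ending in -i, -r or -z insert -ez- after the first vowel.
So fofil → fofiet.

fofiet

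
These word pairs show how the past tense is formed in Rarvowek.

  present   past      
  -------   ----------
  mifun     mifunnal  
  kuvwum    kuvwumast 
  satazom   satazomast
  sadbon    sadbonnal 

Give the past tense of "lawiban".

sadbon and satazom both have last vowel 'o' yet inflect differently (sadbonnal, satazomast), so the last vowel is not what conditions the rule; the final letter is.
"lawiban" ends in -n. The stems ending in -n (mifun → mifunnal, sadbon → sadbonnal) double the final consonant and add -al.
The other pattern: stems ending in -m add -ast.
So lawiban → lawibannal.

lawibannal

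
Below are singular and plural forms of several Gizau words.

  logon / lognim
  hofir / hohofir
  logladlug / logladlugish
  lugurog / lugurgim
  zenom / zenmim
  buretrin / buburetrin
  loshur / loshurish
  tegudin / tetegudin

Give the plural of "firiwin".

fifiriwin

"firiwin" has last vowel 'i'. The stems whose last vowel is 'i' (buretrin → buburetrin, tegudin → tetegudin, hofir → hohofir) repeat the first consonant+vowel as a prefix.
The other patterns: stems whose last vowel is 'o' delete the last vowel and add -im; stems whose last vowel is 'u' add -ish.
So firiwin → fifiriwin.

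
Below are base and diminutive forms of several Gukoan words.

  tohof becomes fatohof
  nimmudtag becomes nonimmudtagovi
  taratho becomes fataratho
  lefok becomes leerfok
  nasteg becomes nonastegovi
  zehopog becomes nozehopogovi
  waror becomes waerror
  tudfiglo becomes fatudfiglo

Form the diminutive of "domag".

nodomagovi

waror and zehopog both have last vowel 'o' yet inflect differently (waerror, nozehopogovi), so the last vowel is not what conditions the rule; the final letter is.
"domag" ends in -g. The stems ending in -g (nasteg → nonastegovi, zehopog → nozehopogovi, nimmudtag → nonimmudtagovi) add no- … -ovi around the stem.
The other patterns: stems ending in -k or -r insert -er- after the first vowel; stems ending in -f or -o add the prefix fa-.
So domag → nodomagovi.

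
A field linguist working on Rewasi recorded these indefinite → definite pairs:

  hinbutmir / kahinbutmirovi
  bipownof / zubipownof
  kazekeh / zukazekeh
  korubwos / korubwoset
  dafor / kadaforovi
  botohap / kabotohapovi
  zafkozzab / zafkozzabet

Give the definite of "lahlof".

zulahlof

"lahlof" ends in -f. The one such stem in the data (bipownof → zubipownof) adds the prefix zu-, so the same rule applies.
The other patterns: stems ending in -p or -r add ka- … -ovi around the stem; stems ending in -b or -s add -et.
So lahlof → zulahlof.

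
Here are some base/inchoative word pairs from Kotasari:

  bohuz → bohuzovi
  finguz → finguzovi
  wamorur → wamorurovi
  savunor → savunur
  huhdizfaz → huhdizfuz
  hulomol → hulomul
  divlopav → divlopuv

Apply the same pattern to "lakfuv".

lakfuvovi

wamorur and savunor both end in -r yet inflect differently (wamorurovi, savunur), so the final letter is not what conditions the rule; the last vowel is.
"lakfuv" has last vowel 'u'. The stems whose last vowel is 'u' (bohuz → bohuzovi, finguz → finguzovi, wamorur → wamorurovi) add -ovi.
The other pattern: stems whose last vowel is 'a' or 'o' change the last vowel to 'u'.
So lakfuv → lakfuvovi.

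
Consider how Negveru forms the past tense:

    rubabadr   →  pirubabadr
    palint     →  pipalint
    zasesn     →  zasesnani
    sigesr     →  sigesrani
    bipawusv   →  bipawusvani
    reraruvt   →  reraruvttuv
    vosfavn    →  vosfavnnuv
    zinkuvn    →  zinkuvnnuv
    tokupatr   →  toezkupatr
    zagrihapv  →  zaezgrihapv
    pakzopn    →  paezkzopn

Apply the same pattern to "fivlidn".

pifivlidn

rubabadr and sigesr both end in -r yet inflect differently (pirubabadr, sigesrani), so the final letter is not what conditions the rule; the second-to-last letter is.
"fivlidn" has second-to-last letter 'd'. The one such stem in the data (rubabadr → pirubabadr) adds the prefix pi-, so the same rule applies.
The other patterns: stems whose second-to-last letter is 's' add -ani; stems whose second-to-last letter is 'v' double the final consonant and add -uv; stems whose second-to-last letter is 'p' or 't' insert -ez- after the first vowel.
So fivlidn → pifivlidn.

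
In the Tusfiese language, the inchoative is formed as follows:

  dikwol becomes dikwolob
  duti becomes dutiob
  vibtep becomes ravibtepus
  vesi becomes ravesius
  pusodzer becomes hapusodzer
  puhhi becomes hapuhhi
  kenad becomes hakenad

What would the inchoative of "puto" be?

haputo

"puto" begins with p-. The stems beginning with p- (pusodzer → hapusodzer, puhhi → hapuhhi) add the prefix ha-.
The other patterns: stems beginning with d- add -ob; stems beginning with v- add ra- … -us around the stem.
So puto → haputo.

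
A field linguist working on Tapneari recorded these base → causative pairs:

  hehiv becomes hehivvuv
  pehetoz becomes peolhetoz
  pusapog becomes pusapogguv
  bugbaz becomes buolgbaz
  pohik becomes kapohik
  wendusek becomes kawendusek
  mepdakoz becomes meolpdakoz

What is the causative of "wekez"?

pehetoz and pusapog both have last vowel 'o' yet inflect differently (peolhetoz, pusapogguv), so the last vowel is not what conditions the rule; the final letter is.
"wekez" ends in -z. The stems ending in -z (bugbaz → buolgbaz, pehetoz → peolhetoz, mepdakoz → meolpdakoz) insert -ol- after the first vowel.
The other patterns: stems ending in -k add the prefix ka-; stems ending in -g or -v double the final consonant and add -uv.
So wekez → weolkez.

weolkez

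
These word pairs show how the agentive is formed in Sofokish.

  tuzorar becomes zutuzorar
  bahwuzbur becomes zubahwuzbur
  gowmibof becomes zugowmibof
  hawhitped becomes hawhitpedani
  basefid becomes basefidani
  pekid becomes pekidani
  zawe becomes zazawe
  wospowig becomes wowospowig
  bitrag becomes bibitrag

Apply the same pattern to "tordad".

hawhitped and zawe both have last vowel 'e' yet inflect differently (hawhitpedani, zazawe), so the last vowel is not what conditions the rule; the final letter is.
"tordad" ends in -d. The stems ending in -d (hawhitped → hawhitpedani, basefid → basefidani, pekid → pekidani) add -ani.
The other patterns: stems ending in -f or -r add the prefix zu-; stems ending in -e or -g repeat the first consonant+vowel as a prefix.
So tordad → tordadani.

tordadani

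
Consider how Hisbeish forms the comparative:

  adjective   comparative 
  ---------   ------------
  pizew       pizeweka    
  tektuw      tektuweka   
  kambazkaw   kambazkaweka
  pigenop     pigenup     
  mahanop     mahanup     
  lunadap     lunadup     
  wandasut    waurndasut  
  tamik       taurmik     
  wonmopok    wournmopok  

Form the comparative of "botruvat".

kambazkaw and lunadap both have last vowel 'a' yet inflect differently (kambazkaweka, lunadup), so the last vowel is not what conditions the rule; the final letter is.
"botruvat" ends in -t. The one such stem in the data (wandasut → waurndasut) inserts -ur- after the first vowel (as do tamik, wonmopok), so the same rule applies.
The other patterns: stems ending in -w add -eka; stems ending in -p change the last vowel to 'u'.
So botruvat → bourtruvat.

bourtruvat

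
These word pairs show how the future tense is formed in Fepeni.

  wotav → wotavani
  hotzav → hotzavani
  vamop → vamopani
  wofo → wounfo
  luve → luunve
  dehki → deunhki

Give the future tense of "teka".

teunka

vamop and wofo both have last vowel 'o' yet inflect differently (vamopani, wounfo), so the last vowel is not what conditions the rule; whether the stem ends in a vowel or a consonant is.
"teka" ends in a vowel. The stems ending in a vowel (wofo → wounfo, luve → luunve, dehki → deunhki) insert -un- after the first vowel.
The other pattern: stems ending in a consonant add -ani.
So teka → teunka.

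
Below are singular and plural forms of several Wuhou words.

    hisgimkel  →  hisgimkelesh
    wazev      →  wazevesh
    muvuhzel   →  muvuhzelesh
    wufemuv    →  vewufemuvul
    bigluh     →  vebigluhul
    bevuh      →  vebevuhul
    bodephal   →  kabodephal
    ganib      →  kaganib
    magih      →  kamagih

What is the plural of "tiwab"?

"tiwab" has last vowel 'a'. The one such stem in the data (bodephal → kabodephal) adds the prefix ka-, so the same rule applies.
So tiwab → katiwab.

katiwab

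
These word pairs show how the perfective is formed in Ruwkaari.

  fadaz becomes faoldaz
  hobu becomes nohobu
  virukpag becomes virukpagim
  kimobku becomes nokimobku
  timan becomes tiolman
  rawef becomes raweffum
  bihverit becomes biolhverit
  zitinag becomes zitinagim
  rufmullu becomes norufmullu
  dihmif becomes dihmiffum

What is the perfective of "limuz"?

liolmuz

zitinag and fadaz both have last vowel 'a' yet inflect differently (zitinagim, faoldaz), so the last vowel is not what conditions the rule; the final letter is.
"limuz" ends in -z. The one such stem in the data (fadaz → faoldaz) inserts -ol- after the first vowel (as do timan, bihverit), so the same rule applies.
So limuz → liolmuz.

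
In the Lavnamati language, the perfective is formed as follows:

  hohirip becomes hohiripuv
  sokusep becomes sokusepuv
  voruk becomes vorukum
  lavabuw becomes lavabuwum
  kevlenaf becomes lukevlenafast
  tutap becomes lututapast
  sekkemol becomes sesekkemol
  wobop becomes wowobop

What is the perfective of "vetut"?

hohirip and tutap both end in -p yet inflect differently (hohiripuv, lututapast), so the final letter is not what conditions the rule; the last vowel is.
"vetut" has last vowel 'u'. The stems whose last vowel is 'u' (voruk → vorukum, lavabuw → lavabuwum) add -um.
So vetut → vetutum.

vetutum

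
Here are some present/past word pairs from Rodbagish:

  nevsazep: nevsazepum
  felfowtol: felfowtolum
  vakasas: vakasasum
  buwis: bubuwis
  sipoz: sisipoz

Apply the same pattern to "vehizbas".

vehizbasum

vakasas and buwis both end in -s yet inflect differently (vakasasum, bubuwis), so the final letter is not what conditions the rule; the number of vowels is.
"vehizbas" has 3 vowels. The stems with 3 vowels (nevsazep → nevsazepum, felfowtol → felfowtolum, vakasas → vakasasum) add -um.
The other pattern: stems with 2 vowels repeat the first consonant+vowel as a prefix.
So vehizbas → vehizbasum.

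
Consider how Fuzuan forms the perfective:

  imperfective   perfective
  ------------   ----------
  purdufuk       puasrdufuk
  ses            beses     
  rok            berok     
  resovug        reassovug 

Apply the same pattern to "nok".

benok

purdufuk and rok both end in -k yet inflect differently (puasrdufuk, berok), so the final letter is not what conditions the rule; the number of vowels is.
"nok" has 1 vowel. The stems with 1 vowel (rok → berok, ses → beses) add the prefix be-.
The other pattern: stems with 3 vowels insert -as- after the first vowel.
So nok → benok.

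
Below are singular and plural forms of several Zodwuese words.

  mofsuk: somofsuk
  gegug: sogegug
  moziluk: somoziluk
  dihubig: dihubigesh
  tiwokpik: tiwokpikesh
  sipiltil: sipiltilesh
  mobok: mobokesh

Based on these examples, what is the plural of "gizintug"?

"gizintug" has last vowel 'u'. The stems whose last vowel is 'u' (mofsuk → somofsuk, gegug → sogegug, moziluk → somoziluk) add the prefix so-.
The other pattern: stems whose last vowel is 'i' or 'o' add -esh.
So gizintug → sogizintug.

sogizintug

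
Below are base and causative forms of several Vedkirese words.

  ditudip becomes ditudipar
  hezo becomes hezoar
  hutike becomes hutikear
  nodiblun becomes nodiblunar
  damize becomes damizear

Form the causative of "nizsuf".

nizsufar

Every pair shown (ditudip → ditudipar, hezo → hezoar, hutike → hutikear, …) follows the same rule: add -ar.
So nizsuf → nizsufar.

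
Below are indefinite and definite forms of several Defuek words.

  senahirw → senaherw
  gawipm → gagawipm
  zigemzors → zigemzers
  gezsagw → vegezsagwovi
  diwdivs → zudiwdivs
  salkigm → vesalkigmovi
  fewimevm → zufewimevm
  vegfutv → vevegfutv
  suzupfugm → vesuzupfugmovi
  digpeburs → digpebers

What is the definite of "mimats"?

mimimats

senahirw and gezsagw both end in -w yet inflect differently (senaherw, vegezsagwovi), so the final letter is not what conditions the rule; the second-to-last letter is.
"mimats" has second-to-last letter 't'. The one such stem in the data (vegfutv → vevegfutv) repeats the first consonant+vowel as a prefix (as does gawipm), so the same rule applies.
So mimats → mimimats.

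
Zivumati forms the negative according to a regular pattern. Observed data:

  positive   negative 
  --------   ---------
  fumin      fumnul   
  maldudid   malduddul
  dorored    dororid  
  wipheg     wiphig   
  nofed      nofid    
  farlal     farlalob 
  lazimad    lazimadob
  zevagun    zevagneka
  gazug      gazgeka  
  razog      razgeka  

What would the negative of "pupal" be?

maldudid and dorored both end in -d yet inflect differently (malduddul, dororid), so the final letter is not what conditions the rule; the last vowel is.
"pupal" has last vowel 'a'. The stems whose last vowel is 'a' (farlal → farlalob, lazimad → lazimadob) add -ob.
So pupal → pupalob.

pupalob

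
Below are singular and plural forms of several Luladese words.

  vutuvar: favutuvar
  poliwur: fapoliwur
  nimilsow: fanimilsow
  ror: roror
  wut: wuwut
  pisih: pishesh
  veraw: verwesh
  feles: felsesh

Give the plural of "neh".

neneh

veraw and nimilsow both end in -w yet inflect differently (verwesh, fanimilsow), so the final letter is not what conditions the rule; the number of vowels is.
"neh" has 1 vowel. The stems with 1 vowel (wut → wuwut, ror → roror) repeat the first consonant+vowel as a prefix.
So neh → neneh.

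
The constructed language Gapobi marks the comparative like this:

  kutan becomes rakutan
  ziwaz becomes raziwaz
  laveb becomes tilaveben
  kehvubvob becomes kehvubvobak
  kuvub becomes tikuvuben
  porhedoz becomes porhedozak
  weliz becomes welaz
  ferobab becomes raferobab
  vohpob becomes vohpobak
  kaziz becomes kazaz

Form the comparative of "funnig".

funnag

porhedoz and ziwaz both end in -z yet inflect differently (porhedozak, raziwaz), so the final letter is not what conditions the rule; the last vowel is.
"funnig" has last vowel 'i'. The stems whose last vowel is 'i' (kaziz → kazaz, weliz → welaz) change the last vowel to 'a'.
So funnig → funnag.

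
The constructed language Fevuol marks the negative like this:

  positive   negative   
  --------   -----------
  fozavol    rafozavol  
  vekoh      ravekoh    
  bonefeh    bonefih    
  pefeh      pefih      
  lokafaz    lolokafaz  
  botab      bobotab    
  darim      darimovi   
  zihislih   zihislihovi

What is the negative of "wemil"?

vekoh and bonefeh both end in -h yet inflect differently (ravekoh, bonefih), so the final letter is not what conditions the rule; the last vowel is.
"wemil" has last vowel 'i'. The stems whose last vowel is 'i' (darim → darimovi, zihislih → zihislihovi) add -ovi.
So wemil → wemilovi.

wemilovi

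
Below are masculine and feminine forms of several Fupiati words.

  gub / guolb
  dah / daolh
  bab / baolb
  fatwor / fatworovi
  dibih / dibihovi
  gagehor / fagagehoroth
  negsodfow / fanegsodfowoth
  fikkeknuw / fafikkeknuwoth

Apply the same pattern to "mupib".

dah and dibih both end in -h yet inflect differently (daolh, dibihovi), so the final letter is not what conditions the rule; the number of vowels is.
"mupib" has 2 vowels. The stems with 2 vowels (fatwor → fatworovi, dibih → dibihovi) add -ovi.
So mupib → mupibovi.

mupibovi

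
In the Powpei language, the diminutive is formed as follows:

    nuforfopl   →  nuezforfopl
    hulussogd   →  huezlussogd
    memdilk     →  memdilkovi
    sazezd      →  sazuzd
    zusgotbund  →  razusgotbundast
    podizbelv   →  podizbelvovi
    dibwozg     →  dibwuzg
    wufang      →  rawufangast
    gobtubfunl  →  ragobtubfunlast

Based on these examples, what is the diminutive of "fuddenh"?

hulussogd and zusgotbund both end in -d yet inflect differently (huezlussogd, razusgotbundast), so the final letter is not what conditions the rule; the second-to-last letter is.
"fuddenh" has second-to-last letter 'n'. The stems whose second-to-last letter is 'n' (zusgotbund → razusgotbundast, wufang → rawufangast, gobtubfunl → ragobtubfunlast) add ra- … -ast around the stem.
The other patterns: stems whose second-to-last letter is 'g' or 'p' insert -ez- after the first vowel; stems whose second-to-last letter is 'l' add -ovi; stems whose second-to-last letter is 'z' change the last vowel to 'u'.
So fuddenh → rafuddenhast.

rafuddenhast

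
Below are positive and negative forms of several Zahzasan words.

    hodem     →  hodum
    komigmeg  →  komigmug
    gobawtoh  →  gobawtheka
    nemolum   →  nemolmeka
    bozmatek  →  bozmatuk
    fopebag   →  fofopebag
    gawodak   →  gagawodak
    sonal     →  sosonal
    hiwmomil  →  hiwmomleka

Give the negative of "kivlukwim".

fopebag and komigmeg both end in -g yet inflect differently (fofopebag, komigmug), so the final letter is not what conditions the rule; the last vowel is.
"kivlukwim" has last vowel 'i'. The one such stem in the data (hiwmomil → hiwmomleka) deletes the last vowel and adds -eka (as do nemolum, gobawtoh), so the same rule applies.
So kivlukwim → kivlukwmeka.

kivlukwmeka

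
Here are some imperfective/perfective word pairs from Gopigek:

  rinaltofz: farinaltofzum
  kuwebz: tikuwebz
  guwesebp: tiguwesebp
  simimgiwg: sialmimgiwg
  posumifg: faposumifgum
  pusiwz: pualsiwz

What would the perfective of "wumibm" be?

"wumibm" has second-to-last letter 'b'. The stems whose second-to-last letter is 'b' (guwesebp → tiguwesebp, kuwebz → tikuwebz) add the prefix ti-.
The other patterns: stems whose second-to-last letter is 'w' insert -al- after the first vowel; stems whose second-to-last letter is 'f' add fa- … -um around the stem.
So wumibm → tiwumibm.

tiwumibm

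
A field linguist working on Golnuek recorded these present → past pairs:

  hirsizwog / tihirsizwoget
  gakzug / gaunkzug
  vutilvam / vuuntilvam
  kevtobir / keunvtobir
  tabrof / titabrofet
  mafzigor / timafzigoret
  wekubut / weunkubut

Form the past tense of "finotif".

fiunnotif

mafzigor and kevtobir both end in -r yet inflect differently (timafzigoret, keunvtobir), so the final letter is not what conditions the rule; the last vowel is.
"finotif" has last vowel 'i'. The one such stem in the data (kevtobir → keunvtobir) inserts -un- after the first vowel (as do vutilvam, gakzug), so the same rule applies.
The other pattern: stems whose last vowel is 'o' add ti- … -et around the stem.
So finotif → fiunnotif.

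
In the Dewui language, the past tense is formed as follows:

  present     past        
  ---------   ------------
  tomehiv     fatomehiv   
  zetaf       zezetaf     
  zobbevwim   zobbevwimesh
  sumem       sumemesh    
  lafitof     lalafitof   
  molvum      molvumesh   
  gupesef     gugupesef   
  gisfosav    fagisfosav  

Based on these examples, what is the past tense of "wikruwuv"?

fawikruwuv

"wikruwuv" ends in -v. The stems ending in -v (tomehiv → fatomehiv, gisfosav → fagisfosav) add the prefix fa-.
The other patterns: stems ending in -m add -esh; stems ending in -f repeat the first consonant+vowel as a prefix.
So wikruwuv → fawikruwuv.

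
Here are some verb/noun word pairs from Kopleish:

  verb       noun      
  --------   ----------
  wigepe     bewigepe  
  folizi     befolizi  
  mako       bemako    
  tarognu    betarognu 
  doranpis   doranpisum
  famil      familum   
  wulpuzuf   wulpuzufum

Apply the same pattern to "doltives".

doltivesum

folizi and doranpis both have last vowel 'i' yet inflect differently (befolizi, doranpisum), so the last vowel is not what conditions the rule; whether the stem ends in a vowel or a consonant is.
"doltives" ends in a consonant. The stems ending in a consonant (doranpis → doranpisum, famil → familum, wulpuzuf → wulpuzufum) add -um.
So doltives → doltivesum.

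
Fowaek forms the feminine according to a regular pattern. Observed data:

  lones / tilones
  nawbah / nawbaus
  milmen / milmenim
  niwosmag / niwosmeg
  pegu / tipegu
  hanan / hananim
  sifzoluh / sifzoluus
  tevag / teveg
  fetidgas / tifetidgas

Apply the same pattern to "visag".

"visag" ends in -g. The stems ending in -g (niwosmag → niwosmeg, tevag → teveg) change the last vowel to 'e'.
So visag → viseg.

viseg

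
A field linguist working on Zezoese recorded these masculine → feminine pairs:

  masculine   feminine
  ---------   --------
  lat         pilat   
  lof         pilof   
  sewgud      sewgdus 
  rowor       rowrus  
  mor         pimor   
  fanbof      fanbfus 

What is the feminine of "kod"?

pikod

"kod" has 1 vowel. The stems with 1 vowel (mor → pimor, lat → pilat, lof → pilof) add the prefix pi-.
The other pattern: stems with 2 vowels delete the last vowel and add -us.
So kod → pikod.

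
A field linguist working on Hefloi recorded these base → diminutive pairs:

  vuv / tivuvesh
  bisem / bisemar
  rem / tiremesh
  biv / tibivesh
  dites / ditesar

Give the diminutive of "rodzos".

rodzosar

rem and bisem both end in -m yet inflect differently (tiremesh, bisemar), so the final letter is not what conditions the rule; the number of vowels is.
"rodzos" has 2 vowels. The stems with 2 vowels (dites → ditesar, bisem → bisemar) add -ar.
The other pattern: stems with 1 vowel add ti- … -esh around the stem.
So rodzos → rodzosar.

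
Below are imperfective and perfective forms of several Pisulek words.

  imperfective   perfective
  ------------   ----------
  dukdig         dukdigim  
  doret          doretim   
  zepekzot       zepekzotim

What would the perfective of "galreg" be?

galregim

Every pair shown (dukdig → dukdigim, doret → doretim, zepekzot → zepekzotim) follows the same rule: add -im.
So galreg → galregim.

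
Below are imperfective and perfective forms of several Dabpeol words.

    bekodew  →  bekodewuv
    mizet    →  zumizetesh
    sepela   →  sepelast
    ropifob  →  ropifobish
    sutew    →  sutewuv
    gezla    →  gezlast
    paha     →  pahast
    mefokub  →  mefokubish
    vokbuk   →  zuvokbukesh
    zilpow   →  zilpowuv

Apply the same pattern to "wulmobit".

zuwulmobitesh

mizet and bekodew both have last vowel 'e' yet inflect differently (zumizetesh, bekodewuv), so the last vowel is not what conditions the rule; the final letter is.
"wulmobit" ends in -t. The one such stem in the data (mizet → zumizetesh) adds zu- … -esh around the stem, so the same rule applies.
The other patterns: stems ending in -a drop the final letter and add -ast; stems ending in -w add -uv; stems ending in -b add -ish.
So wulmobit → zuwulmobitesh.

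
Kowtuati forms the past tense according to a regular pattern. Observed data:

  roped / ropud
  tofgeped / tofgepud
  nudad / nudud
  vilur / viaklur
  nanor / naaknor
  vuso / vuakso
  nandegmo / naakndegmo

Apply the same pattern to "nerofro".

neakrofro

nudad and nanor both begin with n- yet inflect differently (nudud, naaknor), so the first letter is not what conditions the rule; the final letter is.
"nerofro" ends in -o. The stems ending in -o (vuso → vuakso, nandegmo → naakndegmo) insert -ak- after the first vowel.
The other pattern: stems ending in -d change the last vowel to 'u'.
So nerofro → neakrofro.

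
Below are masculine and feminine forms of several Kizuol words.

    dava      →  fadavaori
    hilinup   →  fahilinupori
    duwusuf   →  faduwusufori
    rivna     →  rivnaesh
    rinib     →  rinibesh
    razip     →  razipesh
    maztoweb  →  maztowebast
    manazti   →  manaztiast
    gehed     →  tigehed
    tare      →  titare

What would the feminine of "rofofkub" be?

dava and rivna both end in -a yet inflect differently (fadavaori, rivnaesh), so the final letter is not what conditions the rule; the first letter is.
"rofofkub" begins with r-. The stems beginning with r- (rivna → rivnaesh, rinib → rinibesh, razip → razipesh) add -esh.
So rofofkub → rofofkubesh.

rofofkubesh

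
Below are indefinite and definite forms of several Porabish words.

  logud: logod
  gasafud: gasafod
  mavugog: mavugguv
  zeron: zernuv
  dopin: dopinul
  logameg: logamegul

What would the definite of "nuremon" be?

zeron and dopin both end in -n yet inflect differently (zernuv, dopinul), so the final letter is not what conditions the rule; the last vowel is.
"nuremon" has last vowel 'o'. The stems whose last vowel is 'o' (mavugog → mavugguv, zeron → zernuv) delete the last vowel and add -uv.
The other patterns: stems whose last vowel is 'u' change the last vowel to 'o'; stems whose last vowel is 'e' or 'i' add -ul.
So nuremon → nuremnuv.

nuremnuv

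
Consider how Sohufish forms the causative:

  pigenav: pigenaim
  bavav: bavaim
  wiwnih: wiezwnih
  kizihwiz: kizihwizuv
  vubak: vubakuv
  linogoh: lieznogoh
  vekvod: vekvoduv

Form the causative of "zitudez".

zitudezuv

wiwnih and kizihwiz both have last vowel 'i' yet inflect differently (wiezwnih, kizihwizuv), so the last vowel is not what conditions the rule; the final letter is.
"zitudez" ends in -z. The one such stem in the data (kizihwiz → kizihwizuv) adds -uv, so the same rule applies.
So zitudez → zitudezuv.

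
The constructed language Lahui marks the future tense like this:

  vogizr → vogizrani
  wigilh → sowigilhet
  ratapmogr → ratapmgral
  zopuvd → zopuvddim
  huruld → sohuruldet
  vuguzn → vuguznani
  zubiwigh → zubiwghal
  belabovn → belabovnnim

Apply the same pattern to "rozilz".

sorozilzet

"rozilz" has second-to-last letter 'l'. The stems whose second-to-last letter is 'l' (huruld → sohuruldet, wigilh → sowigilhet) add so- … -et around the stem.
So rozilz → sorozilzet.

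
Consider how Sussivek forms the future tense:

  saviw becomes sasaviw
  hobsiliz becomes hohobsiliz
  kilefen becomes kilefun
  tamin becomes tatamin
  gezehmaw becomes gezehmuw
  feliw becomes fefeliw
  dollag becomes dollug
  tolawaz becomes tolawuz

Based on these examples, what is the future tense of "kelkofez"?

kelkofuz

tamin and kilefen both end in -n yet inflect differently (tatamin, kilefun), so the final letter is not what conditions the rule; the last vowel is.
"kelkofez" has last vowel 'e'. The one such stem in the data (kilefen → kilefun) changes the last vowel to 'u' (as do gezehmaw, dollag), so the same rule applies.
The other pattern: stems whose last vowel is 'i' repeat the first consonant+vowel as a prefix.
So kelkofez → kelkofuz.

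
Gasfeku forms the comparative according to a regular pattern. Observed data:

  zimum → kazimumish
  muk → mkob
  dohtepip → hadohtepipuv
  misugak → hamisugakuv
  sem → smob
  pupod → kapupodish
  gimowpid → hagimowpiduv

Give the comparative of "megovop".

"megovop" has 3 vowels. The stems with 3 vowels (misugak → hamisugakuv, gimowpid → hagimowpiduv, dohtepip → hadohtepipuv) add ha- … -uv around the stem.
The other patterns: stems with 1 vowel delete the last vowel and add -ob; stems with 2 vowels add ka- … -ish around the stem.
So megovop → hamegovopuv.

hamegovopuv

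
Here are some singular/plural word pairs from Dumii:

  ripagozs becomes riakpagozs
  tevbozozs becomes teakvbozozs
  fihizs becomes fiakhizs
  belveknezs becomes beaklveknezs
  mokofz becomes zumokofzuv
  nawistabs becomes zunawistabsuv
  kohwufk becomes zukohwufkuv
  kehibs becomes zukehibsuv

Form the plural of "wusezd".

ripagozs and nawistabs both end in -s yet inflect differently (riakpagozs, zunawistabsuv), so the final letter is not what conditions the rule; the second-to-last letter is.
"wusezd" has second-to-last letter 'z'. The stems whose second-to-last letter is 'z' (ripagozs → riakpagozs, tevbozozs → teakvbozozs, fihizs → fiakhizs) insert -ak- after the first vowel.
So wusezd → wuaksezd.

wuaksezd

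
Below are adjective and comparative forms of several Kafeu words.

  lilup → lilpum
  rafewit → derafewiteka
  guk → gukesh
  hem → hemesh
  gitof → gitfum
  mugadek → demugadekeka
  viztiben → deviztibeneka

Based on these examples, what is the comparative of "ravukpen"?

guk and mugadek both end in -k yet inflect differently (gukesh, demugadekeka), so the final letter is not what conditions the rule; the number of vowels is.
"ravukpen" has 3 vowels. The stems with 3 vowels (rafewit → derafewiteka, mugadek → demugadekeka, viztiben → deviztibeneka) add de- … -eka around the stem.
The other patterns: stems with 1 vowel add -esh; stems with 2 vowels delete the last vowel and add -um.
So ravukpen → deravukpeneka.

deravukpeneka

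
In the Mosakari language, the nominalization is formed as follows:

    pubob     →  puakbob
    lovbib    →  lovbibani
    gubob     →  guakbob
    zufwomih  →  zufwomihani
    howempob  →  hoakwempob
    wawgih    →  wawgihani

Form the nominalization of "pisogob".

lovbib and howempob both end in -b yet inflect differently (lovbibani, hoakwempob), so the final letter is not what conditions the rule; the last vowel is.
"pisogob" has last vowel 'o'. The stems whose last vowel is 'o' (howempob → hoakwempob, gubob → guakbob, pubob → puakbob) insert -ak- after the first vowel.
The other pattern: stems whose last vowel is 'i' add -ani.
So pisogob → piaksogob.

piaksogob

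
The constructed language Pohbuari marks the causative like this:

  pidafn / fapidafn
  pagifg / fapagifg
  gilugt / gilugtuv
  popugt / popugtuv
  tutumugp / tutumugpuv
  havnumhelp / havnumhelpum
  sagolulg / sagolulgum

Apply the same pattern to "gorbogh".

tutumugp and havnumhelp both end in -p yet inflect differently (tutumugpuv, havnumhelpum), so the final letter is not what conditions the rule; the second-to-last letter is.
"gorbogh" has second-to-last letter 'g'. The stems whose second-to-last letter is 'g' (gilugt → gilugtuv, popugt → popugtuv, tutumugp → tutumugpuv) add -uv.
The other patterns: stems whose second-to-last letter is 'f' add the prefix fa-; stems whose second-to-last letter is 'l' add -um.
So gorbogh → gorboghuv.

gorboghuv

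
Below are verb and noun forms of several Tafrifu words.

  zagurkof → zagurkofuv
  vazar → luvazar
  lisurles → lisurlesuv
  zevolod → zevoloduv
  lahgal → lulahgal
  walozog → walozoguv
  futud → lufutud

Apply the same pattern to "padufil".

padufiluv

zevolod and futud both end in -d yet inflect differently (zevoloduv, lufutud), so the final letter is not what conditions the rule; the number of vowels is.
"padufil" has 3 vowels. The stems with 3 vowels (lisurles → lisurlesuv, zevolod → zevoloduv, walozog → walozoguv) add -uv.
So padufil → padufiluv.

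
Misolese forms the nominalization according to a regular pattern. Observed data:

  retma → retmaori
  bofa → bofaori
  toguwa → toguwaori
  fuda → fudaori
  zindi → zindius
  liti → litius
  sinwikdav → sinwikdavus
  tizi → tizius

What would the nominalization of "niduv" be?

niduvus

"niduv" ends in -v. The one such stem in the data (sinwikdav → sinwikdavus) adds -us, so the same rule applies.
So niduv → niduvus.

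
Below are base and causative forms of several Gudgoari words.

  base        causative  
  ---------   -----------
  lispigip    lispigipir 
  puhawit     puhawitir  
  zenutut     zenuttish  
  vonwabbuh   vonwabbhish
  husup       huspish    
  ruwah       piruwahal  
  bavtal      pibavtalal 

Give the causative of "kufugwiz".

kufugwizir

puhawit and zenutut both end in -t yet inflect differently (puhawitir, zenuttish), so the final letter is not what conditions the rule; the last vowel is.
"kufugwiz" has last vowel 'i'. The stems whose last vowel is 'i' (lispigip → lispigipir, puhawit → puhawitir) add -ir.
The other patterns: stems whose last vowel is 'u' delete the last vowel and add -ish; stems whose last vowel is 'a' add pi- … -al around the stem.
So kufugwiz → kufugwizir.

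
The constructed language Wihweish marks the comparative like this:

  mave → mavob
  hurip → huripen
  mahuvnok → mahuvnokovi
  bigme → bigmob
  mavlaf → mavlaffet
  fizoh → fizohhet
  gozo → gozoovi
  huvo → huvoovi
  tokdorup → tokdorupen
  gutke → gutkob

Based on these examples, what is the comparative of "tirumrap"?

gozo and fizoh both have last vowel 'o' yet inflect differently (gozoovi, fizohhet), so the last vowel is not what conditions the rule; the final letter is.
"tirumrap" ends in -p. The stems ending in -p (tokdorup → tokdorupen, hurip → huripen) add -en.
The other patterns: stems ending in -e drop the final letter and add -ob; stems ending in -k or -o add -ovi; stems ending in -f or -h double the final consonant and add -et.
So tirumrap → tirumrapen.

tirumrapen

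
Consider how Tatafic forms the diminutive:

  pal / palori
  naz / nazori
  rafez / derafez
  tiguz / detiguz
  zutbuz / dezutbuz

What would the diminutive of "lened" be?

delened

"lened" has 2 vowels. The stems with 2 vowels (rafez → derafez, tiguz → detiguz, zutbuz → dezutbuz) add the prefix de-.
So lened → delened.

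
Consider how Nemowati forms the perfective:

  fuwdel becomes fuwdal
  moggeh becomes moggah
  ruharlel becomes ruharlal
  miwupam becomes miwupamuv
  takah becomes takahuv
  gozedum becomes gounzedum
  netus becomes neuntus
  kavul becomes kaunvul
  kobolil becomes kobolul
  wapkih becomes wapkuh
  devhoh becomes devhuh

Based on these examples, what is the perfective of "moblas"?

moblasuv

moggeh and takah both end in -h yet inflect differently (moggah, takahuv), so the final letter is not what conditions the rule; the last vowel is.
"moblas" has last vowel 'a'. The stems whose last vowel is 'a' (miwupam → miwupamuv, takah → takahuv) add -uv.
So moblas → moblasuv.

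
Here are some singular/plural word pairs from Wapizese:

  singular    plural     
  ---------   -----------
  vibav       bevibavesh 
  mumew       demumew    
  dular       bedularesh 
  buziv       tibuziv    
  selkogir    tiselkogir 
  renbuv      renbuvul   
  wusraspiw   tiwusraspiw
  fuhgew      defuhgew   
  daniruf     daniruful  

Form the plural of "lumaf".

mumew and wusraspiw both end in -w yet inflect differently (demumew, tiwusraspiw), so the final letter is not what conditions the rule; the last vowel is.
"lumaf" has last vowel 'a'. The stems whose last vowel is 'a' (dular → bedularesh, vibav → bevibavesh) add be- … -esh around the stem.
The other patterns: stems whose last vowel is 'e' add the prefix de-; stems whose last vowel is 'i' add the prefix ti-; stems whose last vowel is 'u' add -ul.
So lumaf → belumafesh.

belumafesh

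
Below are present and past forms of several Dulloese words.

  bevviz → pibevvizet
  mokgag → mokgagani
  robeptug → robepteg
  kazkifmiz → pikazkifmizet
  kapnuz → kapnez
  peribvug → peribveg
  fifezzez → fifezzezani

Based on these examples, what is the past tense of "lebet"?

lebetani

"lebet" has last vowel 'e'. The one such stem in the data (fifezzez → fifezzezani) adds -ani, so the same rule applies.
The other patterns: stems whose last vowel is 'u' change the last vowel to 'e'; stems whose last vowel is 'i' add pi- … -et around the stem.
So lebet → lebetani.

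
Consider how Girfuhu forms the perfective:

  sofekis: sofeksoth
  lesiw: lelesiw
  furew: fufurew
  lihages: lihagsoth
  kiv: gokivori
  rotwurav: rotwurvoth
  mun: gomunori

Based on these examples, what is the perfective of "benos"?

"benos" has 2 vowels. The stems with 2 vowels (furew → fufurew, lesiw → lelesiw) repeat the first consonant+vowel as a prefix.
The other patterns: stems with 1 vowel add go- … -ori around the stem; stems with 3 vowels delete the last vowel and add -oth.
So benos → bebenos.

bebenos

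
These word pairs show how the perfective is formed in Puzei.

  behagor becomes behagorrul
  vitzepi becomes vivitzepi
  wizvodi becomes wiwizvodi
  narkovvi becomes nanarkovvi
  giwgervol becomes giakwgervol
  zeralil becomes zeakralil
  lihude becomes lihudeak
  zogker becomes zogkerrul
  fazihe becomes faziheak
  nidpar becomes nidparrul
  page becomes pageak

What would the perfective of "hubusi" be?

huhubusi

behagor and giwgervol both have last vowel 'o' yet inflect differently (behagorrul, giakwgervol), so the last vowel is not what conditions the rule; the final letter is.
"hubusi" ends in -i. The stems ending in -i (wizvodi → wiwizvodi, narkovvi → nanarkovvi, vitzepi → vivitzepi) repeat the first consonant+vowel as a prefix.
So hubusi → huhubusi.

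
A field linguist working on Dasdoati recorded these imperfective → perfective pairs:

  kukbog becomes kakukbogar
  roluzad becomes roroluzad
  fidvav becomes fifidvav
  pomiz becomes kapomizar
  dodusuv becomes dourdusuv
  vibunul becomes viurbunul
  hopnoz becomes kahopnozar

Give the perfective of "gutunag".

gugutunag

dodusuv and fidvav both end in -v yet inflect differently (dourdusuv, fifidvav), so the final letter is not what conditions the rule; the last vowel is.
"gutunag" has last vowel 'a'. The stems whose last vowel is 'a' (roluzad → roroluzad, fidvav → fifidvav) repeat the first consonant+vowel as a prefix.
The other patterns: stems whose last vowel is 'u' insert -ur- after the first vowel; stems whose last vowel is 'i' or 'o' add ka- … -ar around the stem.
So gutunag → gugutunag.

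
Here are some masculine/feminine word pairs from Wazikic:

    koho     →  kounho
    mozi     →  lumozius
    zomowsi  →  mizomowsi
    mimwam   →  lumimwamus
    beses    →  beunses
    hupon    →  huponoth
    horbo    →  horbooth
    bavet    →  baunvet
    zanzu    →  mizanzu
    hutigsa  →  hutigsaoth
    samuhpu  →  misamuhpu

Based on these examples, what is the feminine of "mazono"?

lumazonous

zomowsi and mozi both end in -i yet inflect differently (mizomowsi, lumozius), so the final letter is not what conditions the rule; the first letter is.
"mazono" begins with m-. The stems beginning with m- (mozi → lumozius, mimwam → lumimwamus) add lu- … -us around the stem.
The other patterns: stems beginning with s- or z- add the prefix mi-; stems beginning with h- add -oth; stems beginning with b- or k- insert -un- after the first vowel.
So mazono → lumazonous.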